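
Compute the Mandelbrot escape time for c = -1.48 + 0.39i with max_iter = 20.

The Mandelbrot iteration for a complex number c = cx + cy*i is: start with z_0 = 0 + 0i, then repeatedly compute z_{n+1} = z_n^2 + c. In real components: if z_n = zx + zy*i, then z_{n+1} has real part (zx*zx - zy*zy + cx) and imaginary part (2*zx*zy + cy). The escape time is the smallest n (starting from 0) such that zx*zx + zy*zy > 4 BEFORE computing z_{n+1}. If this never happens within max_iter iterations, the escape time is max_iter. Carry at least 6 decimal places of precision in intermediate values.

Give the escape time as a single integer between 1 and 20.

z_0 = 0 + 0i, c = -1.4800 + 0.3900i
Iter 1: z = -1.4800 + 0.3900i, |z|^2 = 2.3425
Iter 2: z = 0.5583 + -0.7644i, |z|^2 = 0.8960
Iter 3: z = -1.7526 + -0.4635i, |z|^2 = 3.2865
Iter 4: z = 1.3768 + 2.0148i, |z|^2 = 5.9548
Escaped at iteration 4

Answer: 4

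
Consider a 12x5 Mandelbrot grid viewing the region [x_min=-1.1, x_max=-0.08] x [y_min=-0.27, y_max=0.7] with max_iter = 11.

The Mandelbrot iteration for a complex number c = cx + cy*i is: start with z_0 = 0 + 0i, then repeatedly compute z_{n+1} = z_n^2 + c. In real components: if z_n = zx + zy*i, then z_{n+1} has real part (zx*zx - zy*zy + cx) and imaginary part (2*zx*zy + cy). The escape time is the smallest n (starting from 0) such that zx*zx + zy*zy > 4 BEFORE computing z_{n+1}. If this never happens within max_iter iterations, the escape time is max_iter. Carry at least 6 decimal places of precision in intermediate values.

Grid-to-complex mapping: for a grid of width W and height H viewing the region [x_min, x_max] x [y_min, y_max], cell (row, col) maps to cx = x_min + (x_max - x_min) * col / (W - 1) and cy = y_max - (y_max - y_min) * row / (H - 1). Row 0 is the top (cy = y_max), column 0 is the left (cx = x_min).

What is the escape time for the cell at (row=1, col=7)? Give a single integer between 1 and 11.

Answer: 11

Derivation:
z_0 = 0 + 0i, c = -0.4509 + 0.4575i
Iter 1: z = -0.4509 + 0.4575i, |z|^2 = 0.4126
Iter 2: z = -0.4569 + 0.0449i, |z|^2 = 0.2108
Iter 3: z = -0.2442 + 0.4165i, |z|^2 = 0.2331
Iter 4: z = -0.5647 + 0.2541i, |z|^2 = 0.3835
Iter 5: z = -0.1966 + 0.1705i, |z|^2 = 0.0677
Iter 6: z = -0.4413 + 0.3905i, |z|^2 = 0.3472
Iter 7: z = -0.4086 + 0.1128i, |z|^2 = 0.1797
Iter 8: z = -0.2967 + 0.3653i, |z|^2 = 0.2215
Iter 9: z = -0.4963 + 0.2408i, |z|^2 = 0.3043
Iter 10: z = -0.2625 + 0.2185i, |z|^2 = 0.1167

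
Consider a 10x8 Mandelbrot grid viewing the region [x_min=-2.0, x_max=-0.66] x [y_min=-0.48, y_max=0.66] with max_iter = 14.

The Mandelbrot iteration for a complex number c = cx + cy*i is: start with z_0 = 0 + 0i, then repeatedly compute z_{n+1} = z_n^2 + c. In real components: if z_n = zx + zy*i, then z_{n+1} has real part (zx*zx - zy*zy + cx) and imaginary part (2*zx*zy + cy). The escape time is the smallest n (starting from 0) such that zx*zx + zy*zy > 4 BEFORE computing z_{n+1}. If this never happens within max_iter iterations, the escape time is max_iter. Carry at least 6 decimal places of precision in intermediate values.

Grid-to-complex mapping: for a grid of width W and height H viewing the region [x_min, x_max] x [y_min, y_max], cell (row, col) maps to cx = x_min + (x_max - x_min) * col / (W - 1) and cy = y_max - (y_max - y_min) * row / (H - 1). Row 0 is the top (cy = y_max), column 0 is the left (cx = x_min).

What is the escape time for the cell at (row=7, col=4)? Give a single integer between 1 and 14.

Answer: 3

Derivation:
z_0 = 0 + 0i, c = -1.4044 + -0.4800i
Iter 1: z = -1.4044 + -0.4800i, |z|^2 = 2.2029
Iter 2: z = 0.3376 + 0.8683i, |z|^2 = 0.8679
Iter 3: z = -2.0443 + 0.1063i, |z|^2 = 4.1906
Escaped at iteration 3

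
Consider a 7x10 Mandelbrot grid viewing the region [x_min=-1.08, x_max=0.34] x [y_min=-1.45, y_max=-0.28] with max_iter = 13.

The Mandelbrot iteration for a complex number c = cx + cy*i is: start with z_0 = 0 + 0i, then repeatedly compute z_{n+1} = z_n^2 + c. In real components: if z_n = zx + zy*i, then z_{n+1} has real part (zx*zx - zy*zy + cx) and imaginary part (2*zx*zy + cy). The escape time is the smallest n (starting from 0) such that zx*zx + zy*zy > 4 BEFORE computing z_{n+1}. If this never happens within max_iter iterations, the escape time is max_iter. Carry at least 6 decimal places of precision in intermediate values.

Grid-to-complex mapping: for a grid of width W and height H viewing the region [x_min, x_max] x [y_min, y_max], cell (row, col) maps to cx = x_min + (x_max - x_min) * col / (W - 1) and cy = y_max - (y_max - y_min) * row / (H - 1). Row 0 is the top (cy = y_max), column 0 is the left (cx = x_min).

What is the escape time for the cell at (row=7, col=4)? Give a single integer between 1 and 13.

Answer: 3

Derivation:
z_0 = 0 + 0i, c = -0.1333 + -1.1900i
Iter 1: z = -0.1333 + -1.1900i, |z|^2 = 1.4339
Iter 2: z = -1.5317 + -0.8727i, |z|^2 = 3.1075
Iter 3: z = 1.4511 + 1.4832i, |z|^2 = 4.3057
Escaped at iteration 3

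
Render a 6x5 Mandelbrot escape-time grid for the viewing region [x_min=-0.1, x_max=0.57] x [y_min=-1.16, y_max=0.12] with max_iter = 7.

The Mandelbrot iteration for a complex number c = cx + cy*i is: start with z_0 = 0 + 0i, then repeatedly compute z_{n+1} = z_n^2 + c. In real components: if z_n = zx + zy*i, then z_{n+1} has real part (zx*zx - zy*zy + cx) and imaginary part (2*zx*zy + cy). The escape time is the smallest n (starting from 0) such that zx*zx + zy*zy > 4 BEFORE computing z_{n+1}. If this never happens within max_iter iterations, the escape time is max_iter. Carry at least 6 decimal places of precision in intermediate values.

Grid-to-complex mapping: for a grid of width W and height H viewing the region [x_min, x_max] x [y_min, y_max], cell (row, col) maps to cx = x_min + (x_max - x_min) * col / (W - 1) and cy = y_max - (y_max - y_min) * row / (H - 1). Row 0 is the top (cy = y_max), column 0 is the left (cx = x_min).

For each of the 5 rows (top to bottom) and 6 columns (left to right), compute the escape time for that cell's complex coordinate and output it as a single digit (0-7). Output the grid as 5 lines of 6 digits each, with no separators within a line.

(row=0, col=0): c = -0.1000 + 0.1200i → escape time 7
(row=0, col=1): c = 0.0340 + 0.1200i → escape time 7
(row=0, col=2): c = 0.1680 + 0.1200i → escape time 7
(row=0, col=3): c = 0.3020 + 0.1200i → escape time 7
(row=0, col=4): c = 0.4360 + 0.1200i → escape time 6
(row=0, col=5): c = 0.5700 + 0.1200i → escape time 4
(row=1, col=0): c = -0.1000 + -0.2000i → escape time 7
(row=1, col=1): c = 0.0340 + -0.2000i → escape time 7
(row=1, col=2): c = 0.1680 + -0.2000i → escape time 7
(row=1, col=3): c = 0.3020 + -0.2000i → escape time 7
(row=1, col=4): c = 0.4360 + -0.2000i → escape time 7
(row=1, col=5): c = 0.5700 + -0.2000i → escape time 4
(row=2, col=0): c = -0.1000 + -0.5200i → escape time 7
(row=2, col=1): c = 0.0340 + -0.5200i → escape time 7
(row=2, col=2): c = 0.1680 + -0.5200i → escape time 7
(row=2, col=3): c = 0.3020 + -0.5200i → escape time 7
(row=2, col=4): c = 0.4360 + -0.5200i → escape time 6
(row=2, col=5): c = 0.5700 + -0.5200i → escape time 4
(row=3, col=0): c = -0.1000 + -0.8400i → escape time 7
(row=3, col=1): c = 0.0340 + -0.8400i → escape time 7
(row=3, col=2): c = 0.1680 + -0.8400i → escape time 5
(row=3, col=3): c = 0.3020 + -0.8400i → escape time 4
(row=3, col=4): c = 0.4360 + -0.8400i → escape time 3
(row=3, col=5): c = 0.5700 + -0.8400i → escape time 3
(row=4, col=0): c = -0.1000 + -1.1600i → escape time 4
(row=4, col=1): c = 0.0340 + -1.1600i → escape time 3
(row=4, col=2): c = 0.1680 + -1.1600i → escape time 3
(row=4, col=3): c = 0.3020 + -1.1600i → escape time 2
(row=4, col=4): c = 0.4360 + -1.1600i → escape time 2
(row=4, col=5): c = 0.5700 + -1.1600i → escape time 2

Answer: 777764
777774
777764
775433
433222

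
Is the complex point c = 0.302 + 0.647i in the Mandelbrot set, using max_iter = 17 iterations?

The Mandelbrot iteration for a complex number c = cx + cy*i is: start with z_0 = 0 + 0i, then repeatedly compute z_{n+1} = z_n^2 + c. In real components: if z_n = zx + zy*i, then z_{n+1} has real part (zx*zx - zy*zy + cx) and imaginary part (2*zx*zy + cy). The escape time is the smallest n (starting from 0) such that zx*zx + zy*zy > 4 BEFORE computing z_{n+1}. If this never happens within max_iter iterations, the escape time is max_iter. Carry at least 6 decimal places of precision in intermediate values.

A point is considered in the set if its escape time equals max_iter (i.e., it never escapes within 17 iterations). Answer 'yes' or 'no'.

z_0 = 0 + 0i, c = 0.3020 + 0.6470i
Iter 1: z = 0.3020 + 0.6470i, |z|^2 = 0.5098
Iter 2: z = -0.0254 + 1.0378i, |z|^2 = 1.0776
Iter 3: z = -0.7744 + 0.5943i, |z|^2 = 0.9528
Iter 4: z = 0.5485 + -0.2734i, |z|^2 = 0.3755
Iter 5: z = 0.5281 + 0.3471i, |z|^2 = 0.3994
Iter 6: z = 0.4604 + 1.0137i, |z|^2 = 1.2394
Iter 7: z = -0.5135 + 1.5803i, |z|^2 = 2.7612
Iter 8: z = -1.9317 + -0.9761i, |z|^2 = 4.6844
Escaped at iteration 8

Answer: no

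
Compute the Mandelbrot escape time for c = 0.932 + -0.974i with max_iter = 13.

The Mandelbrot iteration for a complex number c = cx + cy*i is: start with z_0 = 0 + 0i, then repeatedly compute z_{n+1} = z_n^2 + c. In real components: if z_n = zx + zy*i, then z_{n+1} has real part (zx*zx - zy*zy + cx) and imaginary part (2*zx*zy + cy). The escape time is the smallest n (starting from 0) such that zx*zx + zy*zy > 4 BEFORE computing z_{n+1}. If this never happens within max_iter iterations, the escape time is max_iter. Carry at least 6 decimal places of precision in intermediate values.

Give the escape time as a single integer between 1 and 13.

z_0 = 0 + 0i, c = 0.9320 + -0.9740i
Iter 1: z = 0.9320 + -0.9740i, |z|^2 = 1.8173
Iter 2: z = 0.8519 + -2.7895i, |z|^2 = 8.5073
Escaped at iteration 2

Answer: 2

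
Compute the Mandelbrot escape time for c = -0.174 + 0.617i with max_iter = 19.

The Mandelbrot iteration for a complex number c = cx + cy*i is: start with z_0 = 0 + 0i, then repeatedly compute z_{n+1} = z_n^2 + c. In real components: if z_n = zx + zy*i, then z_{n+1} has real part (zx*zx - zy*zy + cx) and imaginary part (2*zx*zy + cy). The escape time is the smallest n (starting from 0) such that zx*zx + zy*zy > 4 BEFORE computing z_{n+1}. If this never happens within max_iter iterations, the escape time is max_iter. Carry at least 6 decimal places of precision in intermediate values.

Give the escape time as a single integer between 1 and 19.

z_0 = 0 + 0i, c = -0.1740 + 0.6170i
Iter 1: z = -0.1740 + 0.6170i, |z|^2 = 0.4110
Iter 2: z = -0.5244 + 0.4023i, |z|^2 = 0.4368
Iter 3: z = -0.0608 + 0.1951i, |z|^2 = 0.0418
Iter 4: z = -0.2084 + 0.5933i, |z|^2 = 0.3954
Iter 5: z = -0.4826 + 0.3698i, |z|^2 = 0.3696
Iter 6: z = -0.0779 + 0.2601i, |z|^2 = 0.0737
Iter 7: z = -0.2356 + 0.5765i, |z|^2 = 0.3878
Iter 8: z = -0.4508 + 0.3454i, |z|^2 = 0.3225
Iter 9: z = -0.0900 + 0.3056i, |z|^2 = 0.1015
Iter 10: z = -0.2593 + 0.5620i, |z|^2 = 0.3830
Iter 11: z = -0.4226 + 0.3256i, |z|^2 = 0.2846
Iter 12: z = -0.1014 + 0.3418i, |z|^2 = 0.1271
Iter 13: z = -0.2806 + 0.5477i, |z|^2 = 0.3787
Iter 14: z = -0.3952 + 0.3097i, |z|^2 = 0.2521
Iter 15: z = -0.1137 + 0.3722i, |z|^2 = 0.1515
Iter 16: z = -0.2996 + 0.5324i, |z|^2 = 0.3732
Iter 17: z = -0.3676 + 0.2980i, |z|^2 = 0.2240
Iter 18: z = -0.1277 + 0.3979i, |z|^2 = 0.1746

Answer: 19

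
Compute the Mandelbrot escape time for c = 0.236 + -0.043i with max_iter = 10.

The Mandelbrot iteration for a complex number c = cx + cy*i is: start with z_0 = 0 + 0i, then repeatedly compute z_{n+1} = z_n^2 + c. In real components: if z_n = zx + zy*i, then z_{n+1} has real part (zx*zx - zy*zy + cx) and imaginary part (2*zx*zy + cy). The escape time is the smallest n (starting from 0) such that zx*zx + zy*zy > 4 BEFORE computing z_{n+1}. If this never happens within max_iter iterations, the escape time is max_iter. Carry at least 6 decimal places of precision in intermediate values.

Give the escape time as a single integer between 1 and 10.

z_0 = 0 + 0i, c = 0.2360 + -0.0430i
Iter 1: z = 0.2360 + -0.0430i, |z|^2 = 0.0575
Iter 2: z = 0.2898 + -0.0633i, |z|^2 = 0.0880
Iter 3: z = 0.3160 + -0.0797i, |z|^2 = 0.1062
Iter 4: z = 0.3295 + -0.0934i, |z|^2 = 0.1173
Iter 5: z = 0.3359 + -0.1045i, |z|^2 = 0.1237
Iter 6: z = 0.3379 + -0.1132i, |z|^2 = 0.1270
Iter 7: z = 0.3373 + -0.1195i, |z|^2 = 0.1281
Iter 8: z = 0.3355 + -0.1236i, |z|^2 = 0.1279
Iter 9: z = 0.3333 + -0.1260i, |z|^2 = 0.1269

Answer: 10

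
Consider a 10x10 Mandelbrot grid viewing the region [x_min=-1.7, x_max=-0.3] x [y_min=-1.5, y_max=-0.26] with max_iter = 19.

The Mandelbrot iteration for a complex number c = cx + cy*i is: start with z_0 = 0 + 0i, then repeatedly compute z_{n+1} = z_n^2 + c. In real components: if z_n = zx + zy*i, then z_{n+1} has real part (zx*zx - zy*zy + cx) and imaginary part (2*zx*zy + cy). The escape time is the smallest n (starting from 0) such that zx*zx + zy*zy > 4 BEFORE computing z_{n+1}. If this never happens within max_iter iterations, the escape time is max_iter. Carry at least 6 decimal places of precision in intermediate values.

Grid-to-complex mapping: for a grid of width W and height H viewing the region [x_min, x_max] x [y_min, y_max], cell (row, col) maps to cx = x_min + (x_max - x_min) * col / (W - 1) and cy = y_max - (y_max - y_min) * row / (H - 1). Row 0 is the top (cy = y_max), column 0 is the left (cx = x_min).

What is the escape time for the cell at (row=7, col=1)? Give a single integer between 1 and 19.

Answer: 2

Derivation:
z_0 = 0 + 0i, c = -1.5444 + -1.2244i
Iter 1: z = -1.5444 + -1.2244i, |z|^2 = 3.8846
Iter 2: z = -0.6584 + 2.5577i, |z|^2 = 6.9755
Escaped at iteration 2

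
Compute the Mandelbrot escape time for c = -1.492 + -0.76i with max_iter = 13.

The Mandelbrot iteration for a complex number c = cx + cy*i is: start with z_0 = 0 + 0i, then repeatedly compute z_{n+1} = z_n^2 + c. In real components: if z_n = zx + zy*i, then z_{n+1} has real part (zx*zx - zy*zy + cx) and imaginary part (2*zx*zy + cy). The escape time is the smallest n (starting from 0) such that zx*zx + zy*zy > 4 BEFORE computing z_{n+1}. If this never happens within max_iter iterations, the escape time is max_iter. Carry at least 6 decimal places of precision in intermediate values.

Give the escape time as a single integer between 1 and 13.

Answer: 3

Derivation:
z_0 = 0 + 0i, c = -1.4920 + -0.7600i
Iter 1: z = -1.4920 + -0.7600i, |z|^2 = 2.8037
Iter 2: z = 0.1565 + 1.5078i, |z|^2 = 2.2981
Iter 3: z = -3.7411 + -0.2882i, |z|^2 = 14.0789
Escaped at iteration 3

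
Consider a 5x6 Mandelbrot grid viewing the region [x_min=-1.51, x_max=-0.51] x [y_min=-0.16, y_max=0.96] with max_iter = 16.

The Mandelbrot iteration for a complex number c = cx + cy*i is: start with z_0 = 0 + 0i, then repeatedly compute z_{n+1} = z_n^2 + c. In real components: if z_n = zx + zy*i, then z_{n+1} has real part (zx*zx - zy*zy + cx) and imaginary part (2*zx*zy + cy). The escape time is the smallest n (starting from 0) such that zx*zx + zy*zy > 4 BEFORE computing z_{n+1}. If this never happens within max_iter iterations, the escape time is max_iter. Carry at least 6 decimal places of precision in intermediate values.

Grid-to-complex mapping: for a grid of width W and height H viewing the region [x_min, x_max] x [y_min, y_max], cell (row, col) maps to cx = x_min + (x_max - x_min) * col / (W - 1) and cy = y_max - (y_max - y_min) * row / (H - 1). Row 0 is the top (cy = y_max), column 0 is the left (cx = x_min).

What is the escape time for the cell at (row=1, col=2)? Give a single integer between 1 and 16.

Answer: 3

Derivation:
z_0 = 0 + 0i, c = -1.0100 + 0.7360i
Iter 1: z = -1.0100 + 0.7360i, |z|^2 = 1.5618
Iter 2: z = -0.5316 + -0.7507i, |z|^2 = 0.8462
Iter 3: z = -1.2910 + 1.5342i, |z|^2 = 4.0203
Escaped at iteration 3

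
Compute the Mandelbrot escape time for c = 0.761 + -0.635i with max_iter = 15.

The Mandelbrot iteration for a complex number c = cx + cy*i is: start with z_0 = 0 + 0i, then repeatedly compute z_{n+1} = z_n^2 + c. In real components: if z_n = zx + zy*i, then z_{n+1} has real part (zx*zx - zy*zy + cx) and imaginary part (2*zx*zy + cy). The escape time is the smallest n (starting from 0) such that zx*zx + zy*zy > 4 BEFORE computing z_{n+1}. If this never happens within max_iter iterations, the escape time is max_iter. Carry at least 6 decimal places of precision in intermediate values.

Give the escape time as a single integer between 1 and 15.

Answer: 3

Derivation:
z_0 = 0 + 0i, c = 0.7610 + -0.6350i
Iter 1: z = 0.7610 + -0.6350i, |z|^2 = 0.9823
Iter 2: z = 0.9369 + -1.6015i, |z|^2 = 3.4425
Iter 3: z = -0.9259 + -3.6358i, |z|^2 = 14.0765
Escaped at iteration 3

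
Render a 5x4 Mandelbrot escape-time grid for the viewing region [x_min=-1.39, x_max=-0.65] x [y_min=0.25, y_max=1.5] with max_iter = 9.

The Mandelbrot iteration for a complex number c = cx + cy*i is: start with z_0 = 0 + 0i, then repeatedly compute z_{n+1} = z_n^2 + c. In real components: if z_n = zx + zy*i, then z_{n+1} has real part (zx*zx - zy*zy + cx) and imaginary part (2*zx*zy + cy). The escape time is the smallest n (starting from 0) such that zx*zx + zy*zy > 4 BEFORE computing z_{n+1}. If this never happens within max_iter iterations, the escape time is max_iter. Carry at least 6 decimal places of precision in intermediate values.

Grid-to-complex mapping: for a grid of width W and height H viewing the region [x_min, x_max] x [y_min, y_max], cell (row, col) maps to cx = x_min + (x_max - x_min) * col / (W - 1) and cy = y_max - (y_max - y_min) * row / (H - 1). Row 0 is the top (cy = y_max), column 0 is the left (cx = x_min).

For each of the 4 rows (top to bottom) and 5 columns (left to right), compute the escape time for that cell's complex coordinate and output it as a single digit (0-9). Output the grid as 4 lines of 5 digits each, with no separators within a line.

(row=0, col=0): c = -1.3900 + 1.5000i → escape time 1
(row=0, col=1): c = -1.2050 + 1.5000i → escape time 2
(row=0, col=2): c = -1.0200 + 1.5000i → escape time 2
(row=0, col=3): c = -0.8350 + 1.5000i → escape time 2
(row=0, col=4): c = -0.6500 + 1.5000i → escape time 2
(row=1, col=0): c = -1.3900 + 1.0833i → escape time 2
(row=1, col=1): c = -1.2050 + 1.0833i → escape time 3
(row=1, col=2): c = -1.0200 + 1.0833i → escape time 3
(row=1, col=3): c = -0.8350 + 1.0833i → escape time 3
(row=1, col=4): c = -0.6500 + 1.0833i → escape time 3
(row=2, col=0): c = -1.3900 + 0.6667i → escape time 3
(row=2, col=1): c = -1.2050 + 0.6667i → escape time 3
(row=2, col=2): c = -1.0200 + 0.6667i → escape time 4
(row=2, col=3): c = -0.8350 + 0.6667i → escape time 4
(row=2, col=4): c = -0.6500 + 0.6667i → escape time 7
(row=3, col=0): c = -1.3900 + 0.2500i → escape time 6
(row=3, col=1): c = -1.2050 + 0.2500i → escape time 9
(row=3, col=2): c = -1.0200 + 0.2500i → escape time 9
(row=3, col=3): c = -0.8350 + 0.2500i → escape time 9
(row=3, col=4): c = -0.6500 + 0.2500i → escape time 9

Answer: 12222
23333
33447
69999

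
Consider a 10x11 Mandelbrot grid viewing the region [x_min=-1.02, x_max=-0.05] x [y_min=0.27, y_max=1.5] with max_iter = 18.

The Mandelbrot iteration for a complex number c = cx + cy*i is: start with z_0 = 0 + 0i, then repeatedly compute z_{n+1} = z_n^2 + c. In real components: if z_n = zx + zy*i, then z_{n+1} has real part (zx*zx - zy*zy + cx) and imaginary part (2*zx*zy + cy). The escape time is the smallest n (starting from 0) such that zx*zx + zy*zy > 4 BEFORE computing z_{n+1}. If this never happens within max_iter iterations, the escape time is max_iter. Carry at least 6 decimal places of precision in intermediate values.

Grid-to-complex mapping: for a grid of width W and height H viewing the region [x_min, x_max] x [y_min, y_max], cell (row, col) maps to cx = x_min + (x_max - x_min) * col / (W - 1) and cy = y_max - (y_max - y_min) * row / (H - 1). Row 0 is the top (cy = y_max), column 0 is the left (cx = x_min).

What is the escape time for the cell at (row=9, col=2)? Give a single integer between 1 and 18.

z_0 = 0 + 0i, c = -0.8044 + 0.3930i
Iter 1: z = -0.8044 + 0.3930i, |z|^2 = 0.8016
Iter 2: z = -0.3118 + -0.2393i, |z|^2 = 0.1545
Iter 3: z = -0.7645 + 0.5422i, |z|^2 = 0.8785
Iter 4: z = -0.5140 + -0.4360i, |z|^2 = 0.4543
Iter 5: z = -0.7304 + 0.8412i, |z|^2 = 1.2412
Iter 6: z = -0.9786 + -0.8359i, |z|^2 = 1.6563
Iter 7: z = -0.5456 + 2.0289i, |z|^2 = 4.4142
Escaped at iteration 7

Answer: 7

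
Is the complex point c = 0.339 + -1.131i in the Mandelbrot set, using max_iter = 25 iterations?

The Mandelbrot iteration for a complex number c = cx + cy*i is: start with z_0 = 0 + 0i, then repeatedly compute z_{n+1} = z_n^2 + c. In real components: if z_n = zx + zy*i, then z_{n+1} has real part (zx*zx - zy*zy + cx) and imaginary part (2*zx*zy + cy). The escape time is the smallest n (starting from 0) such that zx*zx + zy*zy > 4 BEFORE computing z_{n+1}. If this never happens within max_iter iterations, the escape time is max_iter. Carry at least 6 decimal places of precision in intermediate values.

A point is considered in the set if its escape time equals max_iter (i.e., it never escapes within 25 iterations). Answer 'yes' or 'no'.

z_0 = 0 + 0i, c = 0.3390 + -1.1310i
Iter 1: z = 0.3390 + -1.1310i, |z|^2 = 1.3941
Iter 2: z = -0.8252 + -1.8978i, |z|^2 = 4.2827
Escaped at iteration 2

Answer: no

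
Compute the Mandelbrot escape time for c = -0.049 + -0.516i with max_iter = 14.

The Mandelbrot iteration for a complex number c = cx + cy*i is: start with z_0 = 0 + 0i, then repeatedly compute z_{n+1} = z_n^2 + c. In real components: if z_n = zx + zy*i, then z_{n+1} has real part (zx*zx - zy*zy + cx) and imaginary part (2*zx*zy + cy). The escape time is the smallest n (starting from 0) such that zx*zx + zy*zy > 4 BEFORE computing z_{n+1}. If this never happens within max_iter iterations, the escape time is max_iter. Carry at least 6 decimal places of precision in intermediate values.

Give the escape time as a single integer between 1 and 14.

z_0 = 0 + 0i, c = -0.0490 + -0.5160i
Iter 1: z = -0.0490 + -0.5160i, |z|^2 = 0.2687
Iter 2: z = -0.3129 + -0.4654i, |z|^2 = 0.3145
Iter 3: z = -0.1677 + -0.2248i, |z|^2 = 0.0787
Iter 4: z = -0.0714 + -0.4406i, |z|^2 = 0.1992
Iter 5: z = -0.2380 + -0.4531i, |z|^2 = 0.2620
Iter 6: z = -0.1976 + -0.3003i, |z|^2 = 0.1292
Iter 7: z = -0.1001 + -0.3973i, |z|^2 = 0.1679
Iter 8: z = -0.1968 + -0.4364i, |z|^2 = 0.2292
Iter 9: z = -0.2007 + -0.3442i, |z|^2 = 0.1588
Iter 10: z = -0.1272 + -0.3778i, |z|^2 = 0.1589
Iter 11: z = -0.1756 + -0.4199i, |z|^2 = 0.2071
Iter 12: z = -0.1945 + -0.3686i, |z|^2 = 0.1737
Iter 13: z = -0.1470 + -0.3726i, |z|^2 = 0.1605

Answer: 14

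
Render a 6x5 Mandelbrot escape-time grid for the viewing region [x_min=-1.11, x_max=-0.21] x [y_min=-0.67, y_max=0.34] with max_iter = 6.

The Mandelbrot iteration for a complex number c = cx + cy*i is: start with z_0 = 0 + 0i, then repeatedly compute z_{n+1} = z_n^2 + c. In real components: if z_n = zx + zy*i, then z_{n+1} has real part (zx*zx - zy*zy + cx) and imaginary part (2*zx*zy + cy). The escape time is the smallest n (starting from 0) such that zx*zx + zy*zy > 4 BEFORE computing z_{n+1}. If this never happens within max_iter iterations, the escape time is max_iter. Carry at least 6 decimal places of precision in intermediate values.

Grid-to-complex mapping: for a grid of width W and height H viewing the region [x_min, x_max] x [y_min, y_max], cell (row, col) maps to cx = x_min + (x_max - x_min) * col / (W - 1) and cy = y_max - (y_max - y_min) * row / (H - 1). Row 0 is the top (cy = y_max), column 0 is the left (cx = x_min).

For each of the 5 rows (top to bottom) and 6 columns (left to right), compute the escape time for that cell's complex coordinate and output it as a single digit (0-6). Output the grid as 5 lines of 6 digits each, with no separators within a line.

Answer: 666666
666666
666666
666666
345666

Derivation:
(row=0, col=0): c = -1.1100 + 0.3400i → escape time 6
(row=0, col=1): c = -0.9300 + 0.3400i → escape time 6
(row=0, col=2): c = -0.7500 + 0.3400i → escape time 6
(row=0, col=3): c = -0.5700 + 0.3400i → escape time 6
(row=0, col=4): c = -0.3900 + 0.3400i → escape time 6
(row=0, col=5): c = -0.2100 + 0.3400i → escape time 6
(row=1, col=0): c = -1.1100 + 0.0875i → escape time 6
(row=1, col=1): c = -0.9300 + 0.0875i → escape time 6
(row=1, col=2): c = -0.7500 + 0.0875i → escape time 6
(row=1, col=3): c = -0.5700 + 0.0875i → escape time 6
(row=1, col=4): c = -0.3900 + 0.0875i → escape time 6
(row=1, col=5): c = -0.2100 + 0.0875i → escape time 6
(row=2, col=0): c = -1.1100 + -0.1650i → escape time 6
(row=2, col=1): c = -0.9300 + -0.1650i → escape time 6
(row=2, col=2): c = -0.7500 + -0.1650i → escape time 6
(row=2, col=3): c = -0.5700 + -0.1650i → escape time 6
(row=2, col=4): c = -0.3900 + -0.1650i → escape time 6
(row=2, col=5): c = -0.2100 + -0.1650i → escape time 6
(row=3, col=0): c = -1.1100 + -0.4175i → escape time 6
(row=3, col=1): c = -0.9300 + -0.4175i → escape time 6
(row=3, col=2): c = -0.7500 + -0.4175i → escape time 6
(row=3, col=3): c = -0.5700 + -0.4175i → escape time 6
(row=3, col=4): c = -0.3900 + -0.4175i → escape time 6
(row=3, col=5): c = -0.2100 + -0.4175i → escape time 6
(row=4, col=0): c = -1.1100 + -0.6700i → escape time 3
(row=4, col=1): c = -0.9300 + -0.6700i → escape time 4
(row=4, col=2): c = -0.7500 + -0.6700i → escape time 5
(row=4, col=3): c = -0.5700 + -0.6700i → escape time 6
(row=4, col=4): c = -0.3900 + -0.6700i → escape time 6
(row=4, col=5): c = -0.2100 + -0.6700i → escape time 6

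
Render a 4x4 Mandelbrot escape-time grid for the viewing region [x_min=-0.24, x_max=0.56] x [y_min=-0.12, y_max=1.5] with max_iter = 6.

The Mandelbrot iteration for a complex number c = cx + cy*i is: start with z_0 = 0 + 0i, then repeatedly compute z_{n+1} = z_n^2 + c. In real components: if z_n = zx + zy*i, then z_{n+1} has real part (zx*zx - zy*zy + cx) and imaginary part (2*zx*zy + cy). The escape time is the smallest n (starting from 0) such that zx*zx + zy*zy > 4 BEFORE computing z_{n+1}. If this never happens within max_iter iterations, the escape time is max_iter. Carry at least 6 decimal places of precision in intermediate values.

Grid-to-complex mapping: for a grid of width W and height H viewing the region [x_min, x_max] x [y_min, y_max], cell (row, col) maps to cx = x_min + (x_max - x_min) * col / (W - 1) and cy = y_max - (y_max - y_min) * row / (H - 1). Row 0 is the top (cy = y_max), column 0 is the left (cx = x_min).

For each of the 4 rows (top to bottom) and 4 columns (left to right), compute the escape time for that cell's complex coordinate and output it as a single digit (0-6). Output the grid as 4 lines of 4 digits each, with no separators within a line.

Answer: 2222
6642
6664
6664

Derivation:
(row=0, col=0): c = -0.2400 + 1.5000i → escape time 2
(row=0, col=1): c = 0.0267 + 1.5000i → escape time 2
(row=0, col=2): c = 0.2933 + 1.5000i → escape time 2
(row=0, col=3): c = 0.5600 + 1.5000i → escape time 2
(row=1, col=0): c = -0.2400 + 0.9600i → escape time 6
(row=1, col=1): c = 0.0267 + 0.9600i → escape time 6
(row=1, col=2): c = 0.2933 + 0.9600i → escape time 4
(row=1, col=3): c = 0.5600 + 0.9600i → escape time 2
(row=2, col=0): c = -0.2400 + 0.4200i → escape time 6
(row=2, col=1): c = 0.0267 + 0.4200i → escape time 6
(row=2, col=2): c = 0.2933 + 0.4200i → escape time 6
(row=2, col=3): c = 0.5600 + 0.4200i → escape time 4
(row=3, col=0): c = -0.2400 + -0.1200i → escape time 6
(row=3, col=1): c = 0.0267 + -0.1200i → escape time 6
(row=3, col=2): c = 0.2933 + -0.1200i → escape time 6
(row=3, col=3): c = 0.5600 + -0.1200i → escape time 4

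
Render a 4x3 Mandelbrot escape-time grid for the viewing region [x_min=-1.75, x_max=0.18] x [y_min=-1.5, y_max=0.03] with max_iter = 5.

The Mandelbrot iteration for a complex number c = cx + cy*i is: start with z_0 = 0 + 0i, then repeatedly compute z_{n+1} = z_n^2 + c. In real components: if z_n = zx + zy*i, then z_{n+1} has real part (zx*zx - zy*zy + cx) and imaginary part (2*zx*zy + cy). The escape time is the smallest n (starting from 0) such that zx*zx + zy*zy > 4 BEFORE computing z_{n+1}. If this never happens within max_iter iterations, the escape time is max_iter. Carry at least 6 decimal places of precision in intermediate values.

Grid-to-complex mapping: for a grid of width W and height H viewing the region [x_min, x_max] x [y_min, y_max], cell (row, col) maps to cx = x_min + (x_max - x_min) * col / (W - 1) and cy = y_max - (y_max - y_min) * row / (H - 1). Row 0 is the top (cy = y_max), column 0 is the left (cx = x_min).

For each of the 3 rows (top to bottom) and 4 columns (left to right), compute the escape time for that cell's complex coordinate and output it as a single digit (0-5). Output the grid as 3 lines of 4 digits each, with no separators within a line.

(row=0, col=0): c = -1.7500 + 0.0300i → escape time 5
(row=0, col=1): c = -1.1067 + 0.0300i → escape time 5
(row=0, col=2): c = -0.4633 + 0.0300i → escape time 5
(row=0, col=3): c = 0.1800 + 0.0300i → escape time 5
(row=1, col=0): c = -1.7500 + -0.7350i → escape time 3
(row=1, col=1): c = -1.1067 + -0.7350i → escape time 3
(row=1, col=2): c = -0.4633 + -0.7350i → escape time 5
(row=1, col=3): c = 0.1800 + -0.7350i → escape time 5
(row=2, col=0): c = -1.7500 + -1.5000i → escape time 1
(row=2, col=1): c = -1.1067 + -1.5000i → escape time 2
(row=2, col=2): c = -0.4633 + -1.5000i → escape time 2
(row=2, col=3): c = 0.1800 + -1.5000i → escape time 2

Answer: 5555
3355
1222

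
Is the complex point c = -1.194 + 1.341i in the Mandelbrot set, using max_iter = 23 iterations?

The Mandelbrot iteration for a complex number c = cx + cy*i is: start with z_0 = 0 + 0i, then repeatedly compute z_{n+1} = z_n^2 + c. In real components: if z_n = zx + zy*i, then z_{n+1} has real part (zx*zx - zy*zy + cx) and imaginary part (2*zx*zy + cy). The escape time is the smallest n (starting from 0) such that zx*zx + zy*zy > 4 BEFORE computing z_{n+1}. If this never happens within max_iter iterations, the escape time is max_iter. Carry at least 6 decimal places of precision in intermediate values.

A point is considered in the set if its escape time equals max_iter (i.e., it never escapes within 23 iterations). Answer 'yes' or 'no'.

z_0 = 0 + 0i, c = -1.1940 + 1.3410i
Iter 1: z = -1.1940 + 1.3410i, |z|^2 = 3.2239
Iter 2: z = -1.5666 + -1.8613i, |z|^2 = 5.9188
Escaped at iteration 2

Answer: no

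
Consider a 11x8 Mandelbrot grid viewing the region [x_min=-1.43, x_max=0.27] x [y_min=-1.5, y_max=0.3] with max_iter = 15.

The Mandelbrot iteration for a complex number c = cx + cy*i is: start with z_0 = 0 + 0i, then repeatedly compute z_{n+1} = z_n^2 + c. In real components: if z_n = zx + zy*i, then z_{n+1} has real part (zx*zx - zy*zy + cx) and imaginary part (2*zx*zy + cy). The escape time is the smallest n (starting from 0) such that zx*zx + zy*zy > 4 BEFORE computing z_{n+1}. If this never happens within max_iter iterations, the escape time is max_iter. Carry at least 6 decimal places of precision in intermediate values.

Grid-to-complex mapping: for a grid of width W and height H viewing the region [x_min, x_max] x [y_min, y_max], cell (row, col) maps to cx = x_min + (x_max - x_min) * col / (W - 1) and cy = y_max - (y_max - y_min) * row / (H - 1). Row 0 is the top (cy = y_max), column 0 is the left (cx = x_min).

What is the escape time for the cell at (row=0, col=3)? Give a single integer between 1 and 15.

Answer: 15

Derivation:
z_0 = 0 + 0i, c = -0.9200 + 0.3000i
Iter 1: z = -0.9200 + 0.3000i, |z|^2 = 0.9364
Iter 2: z = -0.1636 + -0.2520i, |z|^2 = 0.0903
Iter 3: z = -0.9567 + 0.3825i, |z|^2 = 1.0616
Iter 4: z = -0.1509 + -0.4318i, |z|^2 = 0.2092
Iter 5: z = -1.0837 + 0.4303i, |z|^2 = 1.3596
Iter 6: z = 0.0692 + -0.6327i, |z|^2 = 0.4051
Iter 7: z = -1.3155 + 0.2124i, |z|^2 = 1.7758
Iter 8: z = 0.7655 + -0.2590i, |z|^2 = 0.6531
Iter 9: z = -0.4011 + -0.0965i, |z|^2 = 0.1702
Iter 10: z = -0.7685 + 0.3774i, |z|^2 = 0.7330
Iter 11: z = -0.4719 + -0.2800i, |z|^2 = 0.3011
Iter 12: z = -0.7757 + 0.5643i, |z|^2 = 0.9202
Iter 13: z = -0.6366 + -0.5754i, |z|^2 = 0.7364
Iter 14: z = -0.8458 + 1.0327i, |z|^2 = 1.7819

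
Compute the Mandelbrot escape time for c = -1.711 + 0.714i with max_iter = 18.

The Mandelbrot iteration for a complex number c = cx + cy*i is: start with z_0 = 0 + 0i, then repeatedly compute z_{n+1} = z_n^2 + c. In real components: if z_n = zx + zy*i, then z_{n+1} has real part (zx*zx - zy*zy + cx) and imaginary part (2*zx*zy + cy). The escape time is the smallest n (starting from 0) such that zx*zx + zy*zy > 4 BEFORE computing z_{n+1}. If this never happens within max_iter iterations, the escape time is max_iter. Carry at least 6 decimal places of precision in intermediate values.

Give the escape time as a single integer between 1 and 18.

Answer: 3

Derivation:
z_0 = 0 + 0i, c = -1.7110 + 0.7140i
Iter 1: z = -1.7110 + 0.7140i, |z|^2 = 3.4373
Iter 2: z = 0.7067 + -1.7293i, |z|^2 = 3.4900
Iter 3: z = -4.2020 + -1.7303i, |z|^2 = 20.6511
Escaped at iteration 3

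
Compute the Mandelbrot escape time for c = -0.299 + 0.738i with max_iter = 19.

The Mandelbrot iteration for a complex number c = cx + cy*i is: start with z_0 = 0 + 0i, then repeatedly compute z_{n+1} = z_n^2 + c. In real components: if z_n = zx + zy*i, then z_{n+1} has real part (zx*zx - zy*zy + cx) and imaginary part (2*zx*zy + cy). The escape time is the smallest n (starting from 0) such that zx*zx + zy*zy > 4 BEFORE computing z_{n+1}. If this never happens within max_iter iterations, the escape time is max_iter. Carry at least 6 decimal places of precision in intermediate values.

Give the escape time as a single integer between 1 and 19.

Answer: 9

Derivation:
z_0 = 0 + 0i, c = -0.2990 + 0.7380i
Iter 1: z = -0.2990 + 0.7380i, |z|^2 = 0.6340
Iter 2: z = -0.7542 + 0.2967i, |z|^2 = 0.6569
Iter 3: z = 0.1819 + 0.2905i, |z|^2 = 0.1174
Iter 4: z = -0.3503 + 0.8437i, |z|^2 = 0.8345
Iter 5: z = -0.8880 + 0.1469i, |z|^2 = 0.8102
Iter 6: z = 0.4680 + 0.4770i, |z|^2 = 0.4466
Iter 7: z = -0.3075 + 1.1845i, |z|^2 = 1.4976
Iter 8: z = -1.6075 + 0.0095i, |z|^2 = 2.5842
Iter 9: z = 2.2850 + 0.7074i, |z|^2 = 5.7217
Escaped at iteration 9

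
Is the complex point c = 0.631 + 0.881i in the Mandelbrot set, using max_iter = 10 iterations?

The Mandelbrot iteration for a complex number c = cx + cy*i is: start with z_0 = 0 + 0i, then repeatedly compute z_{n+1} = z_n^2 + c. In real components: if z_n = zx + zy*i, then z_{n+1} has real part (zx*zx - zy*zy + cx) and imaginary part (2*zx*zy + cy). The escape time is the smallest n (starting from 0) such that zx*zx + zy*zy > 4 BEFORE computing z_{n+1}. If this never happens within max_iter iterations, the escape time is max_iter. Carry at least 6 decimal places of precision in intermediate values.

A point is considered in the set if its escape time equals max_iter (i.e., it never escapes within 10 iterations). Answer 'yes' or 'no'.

z_0 = 0 + 0i, c = 0.6310 + 0.8810i
Iter 1: z = 0.6310 + 0.8810i, |z|^2 = 1.1743
Iter 2: z = 0.2530 + 1.9928i, |z|^2 = 4.0353
Escaped at iteration 2

Answer: no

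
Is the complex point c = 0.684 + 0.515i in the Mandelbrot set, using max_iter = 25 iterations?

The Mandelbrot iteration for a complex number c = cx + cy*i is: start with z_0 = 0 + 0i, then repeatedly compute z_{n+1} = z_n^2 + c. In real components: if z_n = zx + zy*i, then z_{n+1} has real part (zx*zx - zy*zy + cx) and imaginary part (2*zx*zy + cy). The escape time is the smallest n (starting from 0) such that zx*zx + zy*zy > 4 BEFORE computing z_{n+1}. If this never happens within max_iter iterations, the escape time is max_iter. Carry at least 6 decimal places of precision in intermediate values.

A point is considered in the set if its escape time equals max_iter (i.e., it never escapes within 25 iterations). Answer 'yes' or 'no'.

Answer: no

Derivation:
z_0 = 0 + 0i, c = 0.6840 + 0.5150i
Iter 1: z = 0.6840 + 0.5150i, |z|^2 = 0.7331
Iter 2: z = 0.8866 + 1.2195i, |z|^2 = 2.2733
Iter 3: z = -0.0171 + 2.6775i, |z|^2 = 7.1695
Escaped at iteration 3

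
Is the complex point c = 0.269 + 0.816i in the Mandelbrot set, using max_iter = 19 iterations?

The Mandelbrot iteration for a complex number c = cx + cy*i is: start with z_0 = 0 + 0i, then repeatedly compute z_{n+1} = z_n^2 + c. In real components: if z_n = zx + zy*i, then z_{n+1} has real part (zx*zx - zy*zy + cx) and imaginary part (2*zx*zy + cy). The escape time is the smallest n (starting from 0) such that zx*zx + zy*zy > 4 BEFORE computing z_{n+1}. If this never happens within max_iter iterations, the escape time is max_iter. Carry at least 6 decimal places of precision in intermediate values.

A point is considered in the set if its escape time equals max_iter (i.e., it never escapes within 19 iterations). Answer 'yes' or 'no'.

Answer: no

Derivation:
z_0 = 0 + 0i, c = 0.2690 + 0.8160i
Iter 1: z = 0.2690 + 0.8160i, |z|^2 = 0.7382
Iter 2: z = -0.3245 + 1.2550i, |z|^2 = 1.6803
Iter 3: z = -1.2007 + 0.0015i, |z|^2 = 1.4418
Iter 4: z = 1.7108 + 0.8124i, |z|^2 = 3.5868
Iter 5: z = 2.5359 + 3.5956i, |z|^2 = 19.3589
Escaped at iteration 5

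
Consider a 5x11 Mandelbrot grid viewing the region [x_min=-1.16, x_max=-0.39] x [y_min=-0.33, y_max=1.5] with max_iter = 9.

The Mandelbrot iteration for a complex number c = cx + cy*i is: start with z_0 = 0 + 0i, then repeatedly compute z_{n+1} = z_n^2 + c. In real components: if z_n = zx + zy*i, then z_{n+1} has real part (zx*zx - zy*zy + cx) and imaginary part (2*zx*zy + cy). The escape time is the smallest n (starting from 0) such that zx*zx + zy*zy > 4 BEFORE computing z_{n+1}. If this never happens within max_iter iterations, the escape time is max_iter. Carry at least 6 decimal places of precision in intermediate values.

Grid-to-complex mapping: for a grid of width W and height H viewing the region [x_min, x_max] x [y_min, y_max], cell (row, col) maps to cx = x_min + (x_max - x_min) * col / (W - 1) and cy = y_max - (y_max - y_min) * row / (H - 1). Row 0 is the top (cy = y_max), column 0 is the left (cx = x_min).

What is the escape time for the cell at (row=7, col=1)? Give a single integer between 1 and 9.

z_0 = 0 + 0i, c = -0.9675 + 0.2190i
Iter 1: z = -0.9675 + 0.2190i, |z|^2 = 0.9840
Iter 2: z = -0.0794 + -0.2048i, |z|^2 = 0.0482
Iter 3: z = -1.0031 + 0.2515i, |z|^2 = 1.0695
Iter 4: z = -0.0245 + -0.2856i, |z|^2 = 0.0822
Iter 5: z = -1.0485 + 0.2330i, |z|^2 = 1.1536
Iter 6: z = 0.0775 + -0.2696i, |z|^2 = 0.0787
Iter 7: z = -1.0342 + 0.1772i, |z|^2 = 1.1009
Iter 8: z = 0.0706 + -0.1475i, |z|^2 = 0.0268

Answer: 9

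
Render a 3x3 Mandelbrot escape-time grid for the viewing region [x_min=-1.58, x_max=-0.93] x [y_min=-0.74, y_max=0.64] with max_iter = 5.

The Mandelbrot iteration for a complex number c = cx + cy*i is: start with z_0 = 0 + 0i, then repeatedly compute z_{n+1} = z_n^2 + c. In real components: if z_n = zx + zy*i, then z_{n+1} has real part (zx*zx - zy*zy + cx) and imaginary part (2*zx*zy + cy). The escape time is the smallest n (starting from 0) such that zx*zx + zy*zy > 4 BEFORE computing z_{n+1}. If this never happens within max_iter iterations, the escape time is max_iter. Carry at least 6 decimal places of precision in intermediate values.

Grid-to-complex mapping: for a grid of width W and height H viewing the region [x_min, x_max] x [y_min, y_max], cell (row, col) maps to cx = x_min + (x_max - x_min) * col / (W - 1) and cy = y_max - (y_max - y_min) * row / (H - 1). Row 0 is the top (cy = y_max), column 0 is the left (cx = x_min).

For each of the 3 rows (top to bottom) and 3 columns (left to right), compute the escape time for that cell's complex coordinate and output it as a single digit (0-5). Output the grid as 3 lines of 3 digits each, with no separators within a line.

Answer: 334
555
334

Derivation:
(row=0, col=0): c = -1.5800 + 0.6400i → escape time 3
(row=0, col=1): c = -1.2550 + 0.6400i → escape time 3
(row=0, col=2): c = -0.9300 + 0.6400i → escape time 4
(row=1, col=0): c = -1.5800 + -0.0500i → escape time 5
(row=1, col=1): c = -1.2550 + -0.0500i → escape time 5
(row=1, col=2): c = -0.9300 + -0.0500i → escape time 5
(row=2, col=0): c = -1.5800 + -0.7400i → escape time 3
(row=2, col=1): c = -1.2550 + -0.7400i → escape time 3
(row=2, col=2): c = -0.9300 + -0.7400i → escape time 4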